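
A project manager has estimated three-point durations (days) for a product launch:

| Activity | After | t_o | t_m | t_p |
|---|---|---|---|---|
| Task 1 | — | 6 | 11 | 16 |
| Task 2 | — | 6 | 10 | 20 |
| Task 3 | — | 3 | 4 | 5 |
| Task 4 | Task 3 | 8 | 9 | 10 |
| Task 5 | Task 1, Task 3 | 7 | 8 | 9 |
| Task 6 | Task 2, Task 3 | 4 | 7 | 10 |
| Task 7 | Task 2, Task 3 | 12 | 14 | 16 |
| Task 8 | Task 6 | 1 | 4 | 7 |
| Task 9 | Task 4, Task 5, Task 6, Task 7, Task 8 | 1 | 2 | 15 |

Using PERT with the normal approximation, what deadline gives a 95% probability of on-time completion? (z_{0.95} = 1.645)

te_Task 1 = (6 + 4·11 + 16)/6 = 66/6 = 11; σ²_Task 1 = ((16−6)/6)² = 2.778
te_Task 2 = (6 + 4·10 + 20)/6 = 66/6 = 11; σ²_Task 2 = ((20−6)/6)² = 5.444
te_Task 3 = (3 + 4·4 + 5)/6 = 24/6 = 4; σ²_Task 3 = ((5−3)/6)² = 0.111
te_Task 4 = (8 + 4·9 + 10)/6 = 54/6 = 9; σ²_Task 4 = ((10−8)/6)² = 0.111
te_Task 5 = (7 + 4·8 + 9)/6 = 48/6 = 8; σ²_Task 5 = ((9−7)/6)² = 0.111
te_Task 6 = (4 + 4·7 + 10)/6 = 42/6 = 7; σ²_Task 6 = ((10−4)/6)² = 1.000
te_Task 7 = (12 + 4·14 + 16)/6 = 84/6 = 14; σ²_Task 7 = ((16−12)/6)² = 0.444
te_Task 8 = (1 + 4·4 + 7)/6 = 24/6 = 4; σ²_Task 8 = ((7−1)/6)² = 1.000
te_Task 9 = (1 + 4·2 + 15)/6 = 24/6 = 4; σ²_Task 9 = ((15−1)/6)² = 5.444

Forward pass:
ES_Task 1 = 0; EF_Task 1 = 11
ES_Task 2 = 0; EF_Task 2 = 11
ES_Task 3 = 0; EF_Task 3 = 4
ES_Task 4 = 4; EF_Task 4 = 4+9 = 13
ES_Task 5 = max(EF_Task 1=11, EF_Task 3=4) = 11; EF_Task 5 = 11+8 = 19
ES_Task 6 = max(EF_Task 2=11, EF_Task 3=4) = 11; EF_Task 6 = 11+7 = 18
ES_Task 7 = max(EF_Task 2=11, EF_Task 3=4) = 11; EF_Task 7 = 11+14 = 25
ES_Task 8 = 18; EF_Task 8 = 18+4 = 22
ES_Task 9 = max(EF_Task 4=13, EF_Task 5=19, EF_Task 6=18, EF_Task 7=25, EF_Task 8=22) = 25; EF_Task 9 = 25+4 = 29
Expected project duration μ = 29 days. Critical path: Task 2 → Task 7 → Task 9.

Variance along critical path = 5.444 + 0.444 + 5.444 = 11.333; σ = 3.367 days.
D = μ + z·σ = 29 + 1.645·3.367 = 34.5 days

34.5 days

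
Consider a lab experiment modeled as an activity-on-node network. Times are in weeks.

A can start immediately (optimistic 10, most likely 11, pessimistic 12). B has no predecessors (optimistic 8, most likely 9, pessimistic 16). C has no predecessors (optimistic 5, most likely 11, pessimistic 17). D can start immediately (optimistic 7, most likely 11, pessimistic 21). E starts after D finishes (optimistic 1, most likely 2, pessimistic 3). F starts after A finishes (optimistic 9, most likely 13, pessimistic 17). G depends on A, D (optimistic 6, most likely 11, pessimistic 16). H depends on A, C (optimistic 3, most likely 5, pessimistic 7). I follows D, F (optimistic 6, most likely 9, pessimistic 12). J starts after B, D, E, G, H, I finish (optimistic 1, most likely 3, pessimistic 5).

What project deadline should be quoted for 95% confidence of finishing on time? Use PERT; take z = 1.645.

39.0 weeks

te_A = (10 + 4·11 + 12)/6 = 66/6 = 11; σ²_A = ((12−10)/6)² = 0.111
te_B = (8 + 4·9 + 16)/6 = 60/6 = 10; σ²_B = ((16−8)/6)² = 1.778
te_C = (5 + 4·11 + 17)/6 = 66/6 = 11; σ²_C = ((17−5)/6)² = 4.000
te_D = (7 + 4·11 + 21)/6 = 72/6 = 12; σ²_D = ((21−7)/6)² = 5.444
te_E = (1 + 4·2 + 3)/6 = 12/6 = 2; σ²_E = ((3−1)/6)² = 0.111
te_F = (9 + 4·13 + 17)/6 = 78/6 = 13; σ²_F = ((17−9)/6)² = 1.778
te_G = (6 + 4·11 + 16)/6 = 66/6 = 11; σ²_G = ((16−6)/6)² = 2.778
te_H = (3 + 4·5 + 7)/6 = 30/6 = 5; σ²_H = ((7−3)/6)² = 0.444
te_I = (6 + 4·9 + 12)/6 = 54/6 = 9; σ²_I = ((12−6)/6)² = 1.000
te_J = (1 + 4·3 + 5)/6 = 18/6 = 3; σ²_J = ((5−1)/6)² = 0.444

Forward pass:
ES_A = 0; EF_A = 11
ES_B = 0; EF_B = 10
ES_C = 0; EF_C = 11
ES_D = 0; EF_D = 12
ES_E = 12; EF_E = 12+2 = 14
ES_F = 11; EF_F = 11+13 = 24
ES_G = max(EF_A=11, EF_D=12) = 12; EF_G = 12+11 = 23
ES_H = max(EF_A=11, EF_C=11) = 11; EF_H = 11+5 = 16
ES_I = max(EF_D=12, EF_F=24) = 24; EF_I = 24+9 = 33
ES_J = max(EF_B=10, EF_D=12, EF_E=14, EF_G=23, EF_H=16, EF_I=33) = 33; EF_J = 33+3 = 36
Expected project duration μ = 36 weeks. Critical path: A → F → I → J.

Variance along critical path = 0.111 + 1.778 + 1.000 + 0.444 = 3.333; σ = 1.826 weeks.
D = μ + z·σ = 36 + 1.645·1.826 = 39.0 weeks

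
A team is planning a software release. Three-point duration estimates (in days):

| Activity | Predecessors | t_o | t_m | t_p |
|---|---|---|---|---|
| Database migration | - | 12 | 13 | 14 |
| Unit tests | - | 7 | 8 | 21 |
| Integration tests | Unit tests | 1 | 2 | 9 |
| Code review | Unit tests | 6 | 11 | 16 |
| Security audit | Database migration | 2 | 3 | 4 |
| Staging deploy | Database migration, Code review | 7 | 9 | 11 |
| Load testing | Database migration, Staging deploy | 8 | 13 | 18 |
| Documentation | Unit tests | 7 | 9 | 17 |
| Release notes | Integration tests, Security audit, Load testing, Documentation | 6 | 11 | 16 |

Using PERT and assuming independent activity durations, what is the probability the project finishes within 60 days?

0.944

te_Database migration = (12 + 4·13 + 14)/6 = 78/6 = 13; σ²_Database migration = ((14−12)/6)² = 0.111
te_Unit tests = (7 + 4·8 + 21)/6 = 60/6 = 10; σ²_Unit tests = ((21−7)/6)² = 5.444
te_Integration tests = (1 + 4·2 + 9)/6 = 18/6 = 3; σ²_Integration tests = ((9−1)/6)² = 1.778
te_Code review = (6 + 4·11 + 16)/6 = 66/6 = 11; σ²_Code review = ((16−6)/6)² = 2.778
te_Security audit = (2 + 4·3 + 4)/6 = 18/6 = 3; σ²_Security audit = ((4−2)/6)² = 0.111
te_Staging deploy = (7 + 4·9 + 11)/6 = 54/6 = 9; σ²_Staging deploy = ((11−7)/6)² = 0.444
te_Load testing = (8 + 4·13 + 18)/6 = 78/6 = 13; σ²_Load testing = ((18−8)/6)² = 2.778
te_Documentation = (7 + 4·9 + 17)/6 = 60/6 = 10; σ²_Documentation = ((17−7)/6)² = 2.778
te_Release notes = (6 + 4·11 + 16)/6 = 66/6 = 11; σ²_Release notes = ((16−6)/6)² = 2.778

Forward pass:
ES_Database migration = 0; EF_Database migration = 13
ES_Unit tests = 0; EF_Unit tests = 10
ES_Integration tests = 10; EF_Integration tests = 10+3 = 13
ES_Code review = 10; EF_Code review = 10+11 = 21
ES_Security audit = 13; EF_Security audit = 13+3 = 16
ES_Staging deploy = max(EF_Database migration=13, EF_Code review=21) = 21; EF_Staging deploy = 21+9 = 30
ES_Load testing = max(EF_Database migration=13, EF_Staging deploy=30) = 30; EF_Load testing = 30+13 = 43
ES_Documentation = 10; EF_Documentation = 10+10 = 20
ES_Release notes = max(EF_Integration tests=13, EF_Security audit=16, EF_Load testing=43, EF_Documentation=20) = 43; EF_Release notes = 43+11 = 54
Expected project duration μ = 54 days. Critical path: Unit tests → Code review → Staging deploy → Load testing → Release notes.

Variance along critical path = 5.444 + 2.778 + 0.444 + 2.778 + 2.778 = 14.222; σ = √14.222 = 3.771 days.
Z = (60 − 54) / 3.771 = 1.591
P(T ≤ 60) = Φ(1.591) ≈ 0.944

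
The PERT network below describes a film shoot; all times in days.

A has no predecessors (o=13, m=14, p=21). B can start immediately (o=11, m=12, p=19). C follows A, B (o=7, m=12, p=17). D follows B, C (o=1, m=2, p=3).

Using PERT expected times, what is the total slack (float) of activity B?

te_A = (13 + 4·14 + 21)/6 = 90/6 = 15
te_B = (11 + 4·12 + 19)/6 = 78/6 = 13
te_C = (7 + 4·12 + 17)/6 = 72/6 = 12
te_D = (1 + 4·2 + 3)/6 = 12/6 = 2

Forward pass:
ES_A = 0; EF_A = 15
ES_B = 0; EF_B = 13
ES_C = max(EF_A=15, EF_B=13) = 15; EF_C = 15+12 = 27
ES_D = max(EF_B=13, EF_C=27) = 27; EF_D = 27+2 = 29
Expected project duration μ = 29 days. Critical path: A → C → D.

Backward pass:
LF_D = 29; LS_D = 29−2 = 27
LF_C = LS_D = 27; LS_C = 27−12 = 15
LF_B = min(LS_C=15, LS_D=27) = 15; LS_B = 15−13 = 2
LF_A = LS_C = 15; LS_A = 15−15 = 0
Slack_B = LS_B − ES_B = 2 − 0 = 2

2 days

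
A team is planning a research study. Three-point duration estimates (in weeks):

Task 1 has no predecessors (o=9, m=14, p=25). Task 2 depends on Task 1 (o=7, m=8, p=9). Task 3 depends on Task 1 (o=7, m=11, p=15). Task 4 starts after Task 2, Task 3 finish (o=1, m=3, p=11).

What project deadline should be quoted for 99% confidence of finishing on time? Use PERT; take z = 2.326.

te_Task 1 = (9 + 4·14 + 25)/6 = 90/6 = 15; σ²_Task 1 = ((25−9)/6)² = 7.111
te_Task 2 = (7 + 4·8 + 9)/6 = 48/6 = 8; σ²_Task 2 = ((9−7)/6)² = 0.111
te_Task 3 = (7 + 4·11 + 15)/6 = 66/6 = 11; σ²_Task 3 = ((15−7)/6)² = 1.778
te_Task 4 = (1 + 4·3 + 11)/6 = 24/6 = 4; σ²_Task 4 = ((11−1)/6)² = 2.778

Forward pass:
ES_Task 1 = 0; EF_Task 1 = 15
ES_Task 2 = 15; EF_Task 2 = 15+8 = 23
ES_Task 3 = 15; EF_Task 3 = 15+11 = 26
ES_Task 4 = max(EF_Task 2=23, EF_Task 3=26) = 26; EF_Task 4 = 26+4 = 30
Expected project duration μ = 30 weeks. Critical path: Task 1 → Task 3 → Task 4.

Variance along critical path = 7.111 + 1.778 + 2.778 = 11.667; σ = 3.416 weeks.
D = μ + z·σ = 30 + 2.326·3.416 = 37.9 weeks

37.9 weeks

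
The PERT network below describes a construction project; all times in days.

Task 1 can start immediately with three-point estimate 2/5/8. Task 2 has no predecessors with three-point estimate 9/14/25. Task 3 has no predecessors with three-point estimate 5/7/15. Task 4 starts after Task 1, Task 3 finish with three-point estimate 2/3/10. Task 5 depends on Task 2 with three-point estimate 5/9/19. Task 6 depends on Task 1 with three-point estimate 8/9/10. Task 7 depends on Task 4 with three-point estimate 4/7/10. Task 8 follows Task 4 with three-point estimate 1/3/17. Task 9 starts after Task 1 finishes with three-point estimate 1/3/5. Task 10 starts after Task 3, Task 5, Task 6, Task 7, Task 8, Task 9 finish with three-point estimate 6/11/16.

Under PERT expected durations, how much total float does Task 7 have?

6 days

te_Task 1 = (2 + 4·5 + 8)/6 = 30/6 = 5
te_Task 2 = (9 + 4·14 + 25)/6 = 90/6 = 15
te_Task 3 = (5 + 4·7 + 15)/6 = 48/6 = 8
te_Task 4 = (2 + 4·3 + 10)/6 = 24/6 = 4
te_Task 5 = (5 + 4·9 + 19)/6 = 60/6 = 10
te_Task 6 = (8 + 4·9 + 10)/6 = 54/6 = 9
te_Task 7 = (4 + 4·7 + 10)/6 = 42/6 = 7
te_Task 8 = (1 + 4·3 + 17)/6 = 30/6 = 5
te_Task 9 = (1 + 4·3 + 5)/6 = 18/6 = 3
te_Task 10 = (6 + 4·11 + 16)/6 = 66/6 = 11

Forward pass:
ES_Task 1 = 0; EF_Task 1 = 5
ES_Task 2 = 0; EF_Task 2 = 15
ES_Task 3 = 0; EF_Task 3 = 8
ES_Task 4 = max(EF_Task 1=5, EF_Task 3=8) = 8; EF_Task 4 = 8+4 = 12
ES_Task 5 = 15; EF_Task 5 = 15+10 = 25
ES_Task 6 = 5; EF_Task 6 = 5+9 = 14
ES_Task 7 = 12; EF_Task 7 = 12+7 = 19
ES_Task 8 = 12; EF_Task 8 = 12+5 = 17
ES_Task 9 = 5; EF_Task 9 = 5+3 = 8
ES_Task 10 = max(EF_Task 3=8, EF_Task 5=25, EF_Task 6=14, EF_Task 7=19, EF_Task 8=17, EF_Task 9=8) = 25; EF_Task 10 = 25+11 = 36
Expected project duration μ = 36 days. Critical path: Task 2 → Task 5 → Task 10.

Backward pass:
LF_Task 10 = 36; LS_Task 10 = 36−11 = 25
LF_Task 9 = LS_Task 10 = 25; LS_Task 9 = 25−3 = 22
LF_Task 8 = LS_Task 10 = 25; LS_Task 8 = 25−5 = 20
LF_Task 7 = LS_Task 10 = 25; LS_Task 7 = 25−7 = 18
LF_Task 6 = LS_Task 10 = 25; LS_Task 6 = 25−9 = 16
LF_Task 5 = LS_Task 10 = 25; LS_Task 5 = 25−10 = 15
LF_Task 4 = min(LS_Task 7=18, LS_Task 8=20) = 18; LS_Task 4 = 18−4 = 14
LF_Task 3 = min(LS_Task 4=14, LS_Task 10=25) = 14; LS_Task 3 = 14−8 = 6
LF_Task 2 = LS_Task 5 = 15; LS_Task 2 = 15−15 = 0
LF_Task 1 = min(LS_Task 4=14, LS_Task 6=16, LS_Task 9=22) = 14; LS_Task 1 = 14−5 = 9
Slack_Task 7 = LS_Task 7 − ES_Task 7 = 18 − 12 = 6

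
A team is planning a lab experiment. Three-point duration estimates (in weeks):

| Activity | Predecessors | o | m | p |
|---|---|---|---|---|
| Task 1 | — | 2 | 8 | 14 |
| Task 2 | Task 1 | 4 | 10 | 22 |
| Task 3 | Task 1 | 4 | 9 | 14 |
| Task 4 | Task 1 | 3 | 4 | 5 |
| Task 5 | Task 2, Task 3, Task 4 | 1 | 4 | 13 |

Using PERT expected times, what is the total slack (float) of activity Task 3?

2 weeks

te_Task 1 = (2 + 4·8 + 14)/6 = 48/6 = 8
te_Task 2 = (4 + 4·10 + 22)/6 = 66/6 = 11
te_Task 3 = (4 + 4·9 + 14)/6 = 54/6 = 9
te_Task 4 = (3 + 4·4 + 5)/6 = 24/6 = 4
te_Task 5 = (1 + 4·4 + 13)/6 = 30/6 = 5

Forward pass:
ES_Task 1 = 0; EF_Task 1 = 8
ES_Task 2 = 8; EF_Task 2 = 8+11 = 19
ES_Task 3 = 8; EF_Task 3 = 8+9 = 17
ES_Task 4 = 8; EF_Task 4 = 8+4 = 12
ES_Task 5 = max(EF_Task 2=19, EF_Task 3=17, EF_Task 4=12) = 19; EF_Task 5 = 19+5 = 24
Expected project duration μ = 24 weeks. Critical path: Task 1 → Task 2 → Task 5.

Backward pass:
LF_Task 5 = 24; LS_Task 5 = 24−5 = 19
LF_Task 4 = LS_Task 5 = 19; LS_Task 4 = 19−4 = 15
LF_Task 3 = LS_Task 5 = 19; LS_Task 3 = 19−9 = 10
LF_Task 2 = LS_Task 5 = 19; LS_Task 2 = 19−11 = 8
LF_Task 1 = min(LS_Task 2=8, LS_Task 3=10, LS_Task 4=15) = 8; LS_Task 1 = 8−8 = 0
Slack_Task 3 = LS_Task 3 − ES_Task 3 = 10 − 8 = 2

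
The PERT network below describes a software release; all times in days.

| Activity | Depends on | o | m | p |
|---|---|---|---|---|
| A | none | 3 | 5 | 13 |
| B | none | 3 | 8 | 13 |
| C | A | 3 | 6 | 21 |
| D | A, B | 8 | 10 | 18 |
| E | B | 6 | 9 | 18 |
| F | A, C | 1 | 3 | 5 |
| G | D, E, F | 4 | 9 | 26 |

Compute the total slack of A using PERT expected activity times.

2 days

te_A = (3 + 4·5 + 13)/6 = 36/6 = 6
te_B = (3 + 4·8 + 13)/6 = 48/6 = 8
te_C = (3 + 4·6 + 21)/6 = 48/6 = 8
te_D = (8 + 4·10 + 18)/6 = 66/6 = 11
te_E = (6 + 4·9 + 18)/6 = 60/6 = 10
te_F = (1 + 4·3 + 5)/6 = 18/6 = 3
te_G = (4 + 4·9 + 26)/6 = 66/6 = 11

Forward pass:
ES_A = 0; EF_A = 6
ES_B = 0; EF_B = 8
ES_C = 6; EF_C = 6+8 = 14
ES_D = max(EF_A=6, EF_B=8) = 8; EF_D = 8+11 = 19
ES_E = 8; EF_E = 8+10 = 18
ES_F = max(EF_A=6, EF_C=14) = 14; EF_F = 14+3 = 17
ES_G = max(EF_D=19, EF_E=18, EF_F=17) = 19; EF_G = 19+11 = 30
Expected project duration μ = 30 days. Critical path: B → D → G.

Backward pass:
LF_G = 30; LS_G = 30−11 = 19
LF_F = LS_G = 19; LS_F = 19−3 = 16
LF_E = LS_G = 19; LS_E = 19−10 = 9
LF_D = LS_G = 19; LS_D = 19−11 = 8
LF_C = LS_F = 16; LS_C = 16−8 = 8
LF_B = min(LS_D=8, LS_E=9) = 8; LS_B = 8−8 = 0
LF_A = min(LS_C=8, LS_D=8, LS_F=16) = 8; LS_A = 8−6 = 2
Slack_A = LS_A − ES_A = 2 − 0 = 2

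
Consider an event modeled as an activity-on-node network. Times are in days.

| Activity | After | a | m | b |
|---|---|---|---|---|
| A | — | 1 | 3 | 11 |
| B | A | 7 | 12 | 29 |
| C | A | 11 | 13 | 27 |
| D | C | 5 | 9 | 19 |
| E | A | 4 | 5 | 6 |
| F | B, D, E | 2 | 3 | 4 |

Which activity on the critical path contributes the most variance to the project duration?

C

te_A = (1 + 4·3 + 11)/6 = 24/6 = 4; σ²_A = ((11−1)/6)² = 2.778
te_B = (7 + 4·12 + 29)/6 = 84/6 = 14; σ²_B = ((29−7)/6)² = 13.444
te_C = (11 + 4·13 + 27)/6 = 90/6 = 15; σ²_C = ((27−11)/6)² = 7.111
te_D = (5 + 4·9 + 19)/6 = 60/6 = 10; σ²_D = ((19−5)/6)² = 5.444
te_E = (4 + 4·5 + 6)/6 = 30/6 = 5; σ²_E = ((6−4)/6)² = 0.111
te_F = (2 + 4·3 + 4)/6 = 18/6 = 3; σ²_F = ((4−2)/6)² = 0.111

Forward pass:
ES_A = 0; EF_A = 4
ES_B = 4; EF_B = 4+14 = 18
ES_C = 4; EF_C = 4+15 = 19
ES_D = 19; EF_D = 19+10 = 29
ES_E = 4; EF_E = 4+5 = 9
ES_F = max(EF_B=18, EF_D=29, EF_E=9) = 29; EF_F = 29+3 = 32
Expected project duration μ = 32 days. Critical path: A → C → D → F.

Variances on critical path: σ²_A=2.778, σ²_C=7.111, σ²_D=5.444, σ²_F=0.111.
Largest is σ²_C = 7.111.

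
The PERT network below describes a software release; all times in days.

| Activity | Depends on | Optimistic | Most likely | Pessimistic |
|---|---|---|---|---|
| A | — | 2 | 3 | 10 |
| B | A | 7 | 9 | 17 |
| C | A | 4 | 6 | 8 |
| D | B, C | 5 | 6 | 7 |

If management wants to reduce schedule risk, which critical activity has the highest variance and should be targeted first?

B

te_A = (2 + 4·3 + 10)/6 = 24/6 = 4; σ²_A = ((10−2)/6)² = 1.778
te_B = (7 + 4·9 + 17)/6 = 60/6 = 10; σ²_B = ((17−7)/6)² = 2.778
te_C = (4 + 4·6 + 8)/6 = 36/6 = 6; σ²_C = ((8−4)/6)² = 0.444
te_D = (5 + 4·6 + 7)/6 = 36/6 = 6; σ²_D = ((7−5)/6)² = 0.111

Forward pass:
ES_A = 0; EF_A = 4
ES_B = 4; EF_B = 4+10 = 14
ES_C = 4; EF_C = 4+6 = 10
ES_D = max(EF_B=14, EF_C=10) = 14; EF_D = 14+6 = 20
Expected project duration μ = 20 days. Critical path: A → B → D.

Variances on critical path: σ²_A=1.778, σ²_B=2.778, σ²_D=0.111.
Largest is σ²_B = 2.778.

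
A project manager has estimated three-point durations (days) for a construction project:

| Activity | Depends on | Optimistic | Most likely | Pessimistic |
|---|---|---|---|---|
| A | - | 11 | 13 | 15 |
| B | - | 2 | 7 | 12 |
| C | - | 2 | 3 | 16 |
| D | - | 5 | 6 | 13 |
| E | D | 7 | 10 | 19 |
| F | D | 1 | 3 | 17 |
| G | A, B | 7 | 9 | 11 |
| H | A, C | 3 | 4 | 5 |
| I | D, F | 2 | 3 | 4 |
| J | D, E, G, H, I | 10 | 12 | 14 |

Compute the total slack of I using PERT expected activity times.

7 days

te_A = (11 + 4·13 + 15)/6 = 78/6 = 13
te_B = (2 + 4·7 + 12)/6 = 42/6 = 7
te_C = (2 + 4·3 + 16)/6 = 30/6 = 5
te_D = (5 + 4·6 + 13)/6 = 42/6 = 7
te_E = (7 + 4·10 + 19)/6 = 66/6 = 11
te_F = (1 + 4·3 + 17)/6 = 30/6 = 5
te_G = (7 + 4·9 + 11)/6 = 54/6 = 9
te_H = (3 + 4·4 + 5)/6 = 24/6 = 4
te_I = (2 + 4·3 + 4)/6 = 18/6 = 3
te_J = (10 + 4·12 + 14)/6 = 72/6 = 12

Forward pass:
ES_A = 0; EF_A = 13
ES_B = 0; EF_B = 7
ES_C = 0; EF_C = 5
ES_D = 0; EF_D = 7
ES_E = 7; EF_E = 7+11 = 18
ES_F = 7; EF_F = 7+5 = 12
ES_G = max(EF_A=13, EF_B=7) = 13; EF_G = 13+9 = 22
ES_H = max(EF_A=13, EF_C=5) = 13; EF_H = 13+4 = 17
ES_I = max(EF_D=7, EF_F=12) = 12; EF_I = 12+3 = 15
ES_J = max(EF_D=7, EF_E=18, EF_G=22, EF_H=17, EF_I=15) = 22; EF_J = 22+12 = 34
Expected project duration μ = 34 days. Critical path: A → G → J.

Backward pass:
LF_J = 34; LS_J = 34−12 = 22
LF_I = LS_J = 22; LS_I = 22−3 = 19
LF_H = LS_J = 22; LS_H = 22−4 = 18
LF_G = LS_J = 22; LS_G = 22−9 = 13
LF_F = LS_I = 19; LS_F = 19−5 = 14
LF_E = LS_J = 22; LS_E = 22−11 = 11
LF_D = min(LS_E=11, LS_F=14, LS_I=19, LS_J=22) = 11; LS_D = 11−7 = 4
LF_C = LS_H = 18; LS_C = 18−5 = 13
LF_B = LS_G = 13; LS_B = 13−7 = 6
LF_A = min(LS_G=13, LS_H=18) = 13; LS_A = 13−13 = 0
Slack_I = LS_I − ES_I = 19 − 12 = 7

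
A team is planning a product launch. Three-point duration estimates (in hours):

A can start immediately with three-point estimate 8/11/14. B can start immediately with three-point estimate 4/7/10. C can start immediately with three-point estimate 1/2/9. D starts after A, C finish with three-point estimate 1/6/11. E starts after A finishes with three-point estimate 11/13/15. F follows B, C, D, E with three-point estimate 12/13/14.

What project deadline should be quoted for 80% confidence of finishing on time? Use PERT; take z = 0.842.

te_A = (8 + 4·11 + 14)/6 = 66/6 = 11; σ²_A = ((14−8)/6)² = 1.000
te_B = (4 + 4·7 + 10)/6 = 42/6 = 7; σ²_B = ((10−4)/6)² = 1.000
te_C = (1 + 4·2 + 9)/6 = 18/6 = 3; σ²_C = ((9−1)/6)² = 1.778
te_D = (1 + 4·6 + 11)/6 = 36/6 = 6; σ²_D = ((11−1)/6)² = 2.778
te_E = (11 + 4·13 + 15)/6 = 78/6 = 13; σ²_E = ((15−11)/6)² = 0.444
te_F = (12 + 4·13 + 14)/6 = 78/6 = 13; σ²_F = ((14−12)/6)² = 0.111

Forward pass:
ES_A = 0; EF_A = 11
ES_B = 0; EF_B = 7
ES_C = 0; EF_C = 3
ES_D = max(EF_A=11, EF_C=3) = 11; EF_D = 11+6 = 17
ES_E = 11; EF_E = 11+13 = 24
ES_F = max(EF_B=7, EF_C=3, EF_D=17, EF_E=24) = 24; EF_F = 24+13 = 37
Expected project duration μ = 37 hours. Critical path: A → E → F.

Variance along critical path = 1.000 + 0.444 + 0.111 = 1.556; σ = 1.247 hours.
D = μ + z·σ = 37 + 0.842·1.247 = 38.1 hours

38.1 hours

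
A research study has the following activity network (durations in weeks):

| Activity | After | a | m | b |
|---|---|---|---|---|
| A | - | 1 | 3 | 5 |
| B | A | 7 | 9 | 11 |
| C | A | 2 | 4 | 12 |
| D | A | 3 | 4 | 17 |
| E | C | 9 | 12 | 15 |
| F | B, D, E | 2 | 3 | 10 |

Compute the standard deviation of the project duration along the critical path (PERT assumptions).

te_A = (1 + 4·3 + 5)/6 = 18/6 = 3; σ²_A = ((5−1)/6)² = 0.444
te_B = (7 + 4·9 + 11)/6 = 54/6 = 9; σ²_B = ((11−7)/6)² = 0.444
te_C = (2 + 4·4 + 12)/6 = 30/6 = 5; σ²_C = ((12−2)/6)² = 2.778
te_D = (3 + 4·4 + 17)/6 = 36/6 = 6; σ²_D = ((17−3)/6)² = 5.444
te_E = (9 + 4·12 + 15)/6 = 72/6 = 12; σ²_E = ((15−9)/6)² = 1.000
te_F = (2 + 4·3 + 10)/6 = 24/6 = 4; σ²_F = ((10−2)/6)² = 1.778

Forward pass:
ES_A = 0; EF_A = 3
ES_B = 3; EF_B = 3+9 = 12
ES_C = 3; EF_C = 3+5 = 8
ES_D = 3; EF_D = 3+6 = 9
ES_E = 8; EF_E = 8+12 = 20
ES_F = max(EF_B=12, EF_D=9, EF_E=20) = 20; EF_F = 20+4 = 24
Expected project duration μ = 24 weeks. Critical path: A → C → E → F.

Variance along critical path = 0.444 + 2.778 + 1.000 + 1.778 = 6.000
σ = √6.000 = 2.449 weeks

2.45 weeks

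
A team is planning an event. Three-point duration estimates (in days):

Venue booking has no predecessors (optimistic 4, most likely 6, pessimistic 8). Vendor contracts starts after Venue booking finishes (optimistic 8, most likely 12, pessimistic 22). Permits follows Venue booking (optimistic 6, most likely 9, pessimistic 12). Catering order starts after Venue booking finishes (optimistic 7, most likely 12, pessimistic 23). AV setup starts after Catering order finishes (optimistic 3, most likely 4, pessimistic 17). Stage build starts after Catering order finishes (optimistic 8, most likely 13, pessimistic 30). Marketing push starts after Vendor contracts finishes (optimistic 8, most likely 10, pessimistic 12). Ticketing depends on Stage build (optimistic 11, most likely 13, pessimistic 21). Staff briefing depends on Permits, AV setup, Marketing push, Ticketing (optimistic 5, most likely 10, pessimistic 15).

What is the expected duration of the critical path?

58 days

te_Venue booking = (4 + 4·6 + 8)/6 = 36/6 = 6
te_Vendor contracts = (8 + 4·12 + 22)/6 = 78/6 = 13
te_Permits = (6 + 4·9 + 12)/6 = 54/6 = 9
te_Catering order = (7 + 4·12 + 23)/6 = 78/6 = 13
te_AV setup = (3 + 4·4 + 17)/6 = 36/6 = 6
te_Stage build = (8 + 4·13 + 30)/6 = 90/6 = 15
te_Marketing push = (8 + 4·10 + 12)/6 = 60/6 = 10
te_Ticketing = (11 + 4·13 + 21)/6 = 84/6 = 14
te_Staff briefing = (5 + 4·10 + 15)/6 = 60/6 = 10

Forward pass:
ES_Venue booking = 0; EF_Venue booking = 6
ES_Vendor contracts = 6; EF_Vendor contracts = 6+13 = 19
ES_Permits = 6; EF_Permits = 6+9 = 15
ES_Catering order = 6; EF_Catering order = 6+13 = 19
ES_AV setup = 19; EF_AV setup = 19+6 = 25
ES_Stage build = 19; EF_Stage build = 19+15 = 34
ES_Marketing push = 19; EF_Marketing push = 19+10 = 29
ES_Ticketing = 34; EF_Ticketing = 34+14 = 48
ES_Staff briefing = max(EF_Permits=15, EF_AV setup=25, EF_Marketing push=29, EF_Ticketing=48) = 48; EF_Staff briefing = 48+10 = 58
Expected project duration μ = 58 days. Critical path: Venue booking → Catering order → Stage build → Ticketing → Staff briefing.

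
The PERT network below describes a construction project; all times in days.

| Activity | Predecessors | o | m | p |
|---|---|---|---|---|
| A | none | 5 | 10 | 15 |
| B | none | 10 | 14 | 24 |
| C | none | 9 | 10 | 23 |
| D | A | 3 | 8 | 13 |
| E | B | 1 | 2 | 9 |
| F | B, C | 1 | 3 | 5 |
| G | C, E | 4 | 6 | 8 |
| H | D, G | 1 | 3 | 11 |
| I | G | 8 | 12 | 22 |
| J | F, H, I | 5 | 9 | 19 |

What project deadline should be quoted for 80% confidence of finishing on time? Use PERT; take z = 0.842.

te_A = (5 + 4·10 + 15)/6 = 60/6 = 10; σ²_A = ((15−5)/6)² = 2.778
te_B = (10 + 4·14 + 24)/6 = 90/6 = 15; σ²_B = ((24−10)/6)² = 5.444
te_C = (9 + 4·10 + 23)/6 = 72/6 = 12; σ²_C = ((23−9)/6)² = 5.444
te_D = (3 + 4·8 + 13)/6 = 48/6 = 8; σ²_D = ((13−3)/6)² = 2.778
te_E = (1 + 4·2 + 9)/6 = 18/6 = 3; σ²_E = ((9−1)/6)² = 1.778
te_F = (1 + 4·3 + 5)/6 = 18/6 = 3; σ²_F = ((5−1)/6)² = 0.444
te_G = (4 + 4·6 + 8)/6 = 36/6 = 6; σ²_G = ((8−4)/6)² = 0.444
te_H = (1 + 4·3 + 11)/6 = 24/6 = 4; σ²_H = ((11−1)/6)² = 2.778
te_I = (8 + 4·12 + 22)/6 = 78/6 = 13; σ²_I = ((22−8)/6)² = 5.444
te_J = (5 + 4·9 + 19)/6 = 60/6 = 10; σ²_J = ((19−5)/6)² = 5.444

Forward pass:
ES_A = 0; EF_A = 10
ES_B = 0; EF_B = 15
ES_C = 0; EF_C = 12
ES_D = 10; EF_D = 10+8 = 18
ES_E = 15; EF_E = 15+3 = 18
ES_F = max(EF_B=15, EF_C=12) = 15; EF_F = 15+3 = 18
ES_G = max(EF_C=12, EF_E=18) = 18; EF_G = 18+6 = 24
ES_H = max(EF_D=18, EF_G=24) = 24; EF_H = 24+4 = 28
ES_I = 24; EF_I = 24+13 = 37
ES_J = max(EF_F=18, EF_H=28, EF_I=37) = 37; EF_J = 37+10 = 47
Expected project duration μ = 47 days. Critical path: B → E → G → I → J.

Variance along critical path = 5.444 + 1.778 + 0.444 + 5.444 + 5.444 = 18.556; σ = 4.308 days.
D = μ + z·σ = 47 + 0.842·4.308 = 50.6 days

50.6 days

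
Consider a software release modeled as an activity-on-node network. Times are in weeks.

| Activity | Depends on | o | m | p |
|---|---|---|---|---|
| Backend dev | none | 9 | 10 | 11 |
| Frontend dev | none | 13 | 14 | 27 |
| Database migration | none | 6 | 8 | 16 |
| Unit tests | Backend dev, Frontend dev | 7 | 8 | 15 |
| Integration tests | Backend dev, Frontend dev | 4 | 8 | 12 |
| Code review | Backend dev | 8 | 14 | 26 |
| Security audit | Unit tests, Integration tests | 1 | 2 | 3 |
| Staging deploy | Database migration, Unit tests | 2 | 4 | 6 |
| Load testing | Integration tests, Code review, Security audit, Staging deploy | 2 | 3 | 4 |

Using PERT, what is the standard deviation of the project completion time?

2.79 weeks

te_Backend dev = (9 + 4·10 + 11)/6 = 60/6 = 10; σ²_Backend dev = ((11−9)/6)² = 0.111
te_Frontend dev = (13 + 4·14 + 27)/6 = 96/6 = 16; σ²_Frontend dev = ((27−13)/6)² = 5.444
te_Database migration = (6 + 4·8 + 16)/6 = 54/6 = 9; σ²_Database migration = ((16−6)/6)² = 2.778
te_Unit tests = (7 + 4·8 + 15)/6 = 54/6 = 9; σ²_Unit tests = ((15−7)/6)² = 1.778
te_Integration tests = (4 + 4·8 + 12)/6 = 48/6 = 8; σ²_Integration tests = ((12−4)/6)² = 1.778
te_Code review = (8 + 4·14 + 26)/6 = 90/6 = 15; σ²_Code review = ((26−8)/6)² = 9.000
te_Security audit = (1 + 4·2 + 3)/6 = 12/6 = 2; σ²_Security audit = ((3−1)/6)² = 0.111
te_Staging deploy = (2 + 4·4 + 6)/6 = 24/6 = 4; σ²_Staging deploy = ((6−2)/6)² = 0.444
te_Load testing = (2 + 4·3 + 4)/6 = 18/6 = 3; σ²_Load testing = ((4−2)/6)² = 0.111

Forward pass:
ES_Backend dev = 0; EF_Backend dev = 10
ES_Frontend dev = 0; EF_Frontend dev = 16
ES_Database migration = 0; EF_Database migration = 9
ES_Unit tests = max(EF_Backend dev=10, EF_Frontend dev=16) = 16; EF_Unit tests = 16+9 = 25
ES_Integration tests = max(EF_Backend dev=10, EF_Frontend dev=16) = 16; EF_Integration tests = 16+8 = 24
ES_Code review = 10; EF_Code review = 10+15 = 25
ES_Security audit = max(EF_Unit tests=25, EF_Integration tests=24) = 25; EF_Security audit = 25+2 = 27
ES_Staging deploy = max(EF_Database migration=9, EF_Unit tests=25) = 25; EF_Staging deploy = 25+4 = 29
ES_Load testing = max(EF_Integration tests=24, EF_Code review=25, EF_Security audit=27, EF_Staging deploy=29) = 29; EF_Load testing = 29+3 = 32
Expected project duration μ = 32 weeks. Critical path: Frontend dev → Unit tests → Staging deploy → Load testing.

Variance along critical path = 5.444 + 1.778 + 0.444 + 0.111 = 7.778
σ = √7.778 = 2.789 weeks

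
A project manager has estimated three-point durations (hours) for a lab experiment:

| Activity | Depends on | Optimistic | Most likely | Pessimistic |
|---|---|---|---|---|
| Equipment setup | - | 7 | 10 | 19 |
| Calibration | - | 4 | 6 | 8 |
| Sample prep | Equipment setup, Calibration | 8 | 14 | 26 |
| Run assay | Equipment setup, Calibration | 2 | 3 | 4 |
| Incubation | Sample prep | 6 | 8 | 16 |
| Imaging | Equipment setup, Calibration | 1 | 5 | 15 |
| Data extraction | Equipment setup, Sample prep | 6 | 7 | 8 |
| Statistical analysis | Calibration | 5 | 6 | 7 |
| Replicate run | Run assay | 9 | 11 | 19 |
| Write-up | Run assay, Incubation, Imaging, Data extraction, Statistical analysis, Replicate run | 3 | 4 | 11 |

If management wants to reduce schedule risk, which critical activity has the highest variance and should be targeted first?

te_Equipment setup = (7 + 4·10 + 19)/6 = 66/6 = 11; σ²_Equipment setup = ((19−7)/6)² = 4.000
te_Calibration = (4 + 4·6 + 8)/6 = 36/6 = 6; σ²_Calibration = ((8−4)/6)² = 0.444
te_Sample prep = (8 + 4·14 + 26)/6 = 90/6 = 15; σ²_Sample prep = ((26−8)/6)² = 9.000
te_Run assay = (2 + 4·3 + 4)/6 = 18/6 = 3; σ²_Run assay = ((4−2)/6)² = 0.111
te_Incubation = (6 + 4·8 + 16)/6 = 54/6 = 9; σ²_Incubation = ((16−6)/6)² = 2.778
te_Imaging = (1 + 4·5 + 15)/6 = 36/6 = 6; σ²_Imaging = ((15−1)/6)² = 5.444
te_Data extraction = (6 + 4·7 + 8)/6 = 42/6 = 7; σ²_Data extraction = ((8−6)/6)² = 0.111
te_Statistical analysis = (5 + 4·6 + 7)/6 = 36/6 = 6; σ²_Statistical analysis = ((7−5)/6)² = 0.111
te_Replicate run = (9 + 4·11 + 19)/6 = 72/6 = 12; σ²_Replicate run = ((19−9)/6)² = 2.778
te_Write-up = (3 + 4·4 + 11)/6 = 30/6 = 5; σ²_Write-up = ((11−3)/6)² = 1.778

Forward pass:
ES_Equipment setup = 0; EF_Equipment setup = 11
ES_Calibration = 0; EF_Calibration = 6
ES_Sample prep = max(EF_Equipment setup=11, EF_Calibration=6) = 11; EF_Sample prep = 11+15 = 26
ES_Run assay = max(EF_Equipment setup=11, EF_Calibration=6) = 11; EF_Run assay = 11+3 = 14
ES_Incubation = 26; EF_Incubation = 26+9 = 35
ES_Imaging = max(EF_Equipment setup=11, EF_Calibration=6) = 11; EF_Imaging = 11+6 = 17
ES_Data extraction = max(EF_Equipment setup=11, EF_Sample prep=26) = 26; EF_Data extraction = 26+7 = 33
ES_Statistical analysis = 6; EF_Statistical analysis = 6+6 = 12
ES_Replicate run = 14; EF_Replicate run = 14+12 = 26
ES_Write-up = max(EF_Run assay=14, EF_Incubation=35, EF_Imaging=17, EF_Data extraction=33, EF_Statistical analysis=12, EF_Replicate run=26) = 35; EF_Write-up = 35+5 = 40
Expected project duration μ = 40 hours. Critical path: Equipment setup → Sample prep → Incubation → Write-up.

Variances on critical path: σ²_Equipment setup=4.000, σ²_Sample prep=9.000, σ²_Incubation=2.778, σ²_Write-up=1.778.
Largest is σ²_Sample prep = 9.000.

Sample prep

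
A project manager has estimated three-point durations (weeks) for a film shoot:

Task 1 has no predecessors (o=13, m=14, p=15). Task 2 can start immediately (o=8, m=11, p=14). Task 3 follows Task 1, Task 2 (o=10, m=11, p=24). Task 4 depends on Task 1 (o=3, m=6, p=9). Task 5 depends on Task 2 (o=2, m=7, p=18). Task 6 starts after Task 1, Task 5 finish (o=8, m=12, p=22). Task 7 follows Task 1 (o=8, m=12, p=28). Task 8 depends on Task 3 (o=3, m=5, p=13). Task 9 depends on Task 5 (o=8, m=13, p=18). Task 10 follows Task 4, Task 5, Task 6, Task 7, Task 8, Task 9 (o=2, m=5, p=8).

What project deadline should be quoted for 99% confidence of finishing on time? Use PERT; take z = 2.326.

45.1 weeks

te_Task 1 = (13 + 4·14 + 15)/6 = 84/6 = 14; σ²_Task 1 = ((15−13)/6)² = 0.111
te_Task 2 = (8 + 4·11 + 14)/6 = 66/6 = 11; σ²_Task 2 = ((14−8)/6)² = 1.000
te_Task 3 = (10 + 4·11 + 24)/6 = 78/6 = 13; σ²_Task 3 = ((24−10)/6)² = 5.444
te_Task 4 = (3 + 4·6 + 9)/6 = 36/6 = 6; σ²_Task 4 = ((9−3)/6)² = 1.000
te_Task 5 = (2 + 4·7 + 18)/6 = 48/6 = 8; σ²_Task 5 = ((18−2)/6)² = 7.111
te_Task 6 = (8 + 4·12 + 22)/6 = 78/6 = 13; σ²_Task 6 = ((22−8)/6)² = 5.444
te_Task 7 = (8 + 4·12 + 28)/6 = 84/6 = 14; σ²_Task 7 = ((28−8)/6)² = 11.111
te_Task 8 = (3 + 4·5 + 13)/6 = 36/6 = 6; σ²_Task 8 = ((13−3)/6)² = 2.778
te_Task 9 = (8 + 4·13 + 18)/6 = 78/6 = 13; σ²_Task 9 = ((18−8)/6)² = 2.778
te_Task 10 = (2 + 4·5 + 8)/6 = 30/6 = 5; σ²_Task 10 = ((8−2)/6)² = 1.000

Forward pass:
ES_Task 1 = 0; EF_Task 1 = 14
ES_Task 2 = 0; EF_Task 2 = 11
ES_Task 3 = max(EF_Task 1=14, EF_Task 2=11) = 14; EF_Task 3 = 14+13 = 27
ES_Task 4 = 14; EF_Task 4 = 14+6 = 20
ES_Task 5 = 11; EF_Task 5 = 11+8 = 19
ES_Task 6 = max(EF_Task 1=14, EF_Task 5=19) = 19; EF_Task 6 = 19+13 = 32
ES_Task 7 = 14; EF_Task 7 = 14+14 = 28
ES_Task 8 = 27; EF_Task 8 = 27+6 = 33
ES_Task 9 = 19; EF_Task 9 = 19+13 = 32
ES_Task 10 = max(EF_Task 4=20, EF_Task 5=19, EF_Task 6=32, EF_Task 7=28, EF_Task 8=33, EF_Task 9=32) = 33; EF_Task 10 = 33+5 = 38
Expected project duration μ = 38 weeks. Critical path: Task 1 → Task 3 → Task 8 → Task 10.

Variance along critical path = 0.111 + 5.444 + 2.778 + 1.000 = 9.333; σ = 3.055 weeks.
D = μ + z·σ = 38 + 2.326·3.055 = 45.1 weeks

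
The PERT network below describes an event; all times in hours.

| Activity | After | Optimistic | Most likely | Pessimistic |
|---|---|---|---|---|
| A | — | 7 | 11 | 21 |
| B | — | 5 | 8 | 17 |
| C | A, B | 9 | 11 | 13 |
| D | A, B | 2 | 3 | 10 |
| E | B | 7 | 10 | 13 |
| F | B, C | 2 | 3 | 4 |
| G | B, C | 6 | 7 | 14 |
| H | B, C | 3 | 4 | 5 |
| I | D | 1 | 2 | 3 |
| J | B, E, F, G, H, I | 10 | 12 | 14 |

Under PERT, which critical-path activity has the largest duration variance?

A

te_A = (7 + 4·11 + 21)/6 = 72/6 = 12; σ²_A = ((21−7)/6)² = 5.444
te_B = (5 + 4·8 + 17)/6 = 54/6 = 9; σ²_B = ((17−5)/6)² = 4.000
te_C = (9 + 4·11 + 13)/6 = 66/6 = 11; σ²_C = ((13−9)/6)² = 0.444
te_D = (2 + 4·3 + 10)/6 = 24/6 = 4; σ²_D = ((10−2)/6)² = 1.778
te_E = (7 + 4·10 + 13)/6 = 60/6 = 10; σ²_E = ((13−7)/6)² = 1.000
te_F = (2 + 4·3 + 4)/6 = 18/6 = 3; σ²_F = ((4−2)/6)² = 0.111
te_G = (6 + 4·7 + 14)/6 = 48/6 = 8; σ²_G = ((14−6)/6)² = 1.778
te_H = (3 + 4·4 + 5)/6 = 24/6 = 4; σ²_H = ((5−3)/6)² = 0.111
te_I = (1 + 4·2 + 3)/6 = 12/6 = 2; σ²_I = ((3−1)/6)² = 0.111
te_J = (10 + 4·12 + 14)/6 = 72/6 = 12; σ²_J = ((14−10)/6)² = 0.444

Forward pass:
ES_A = 0; EF_A = 12
ES_B = 0; EF_B = 9
ES_C = max(EF_A=12, EF_B=9) = 12; EF_C = 12+11 = 23
ES_D = max(EF_A=12, EF_B=9) = 12; EF_D = 12+4 = 16
ES_E = 9; EF_E = 9+10 = 19
ES_F = max(EF_B=9, EF_C=23) = 23; EF_F = 23+3 = 26
ES_G = max(EF_B=9, EF_C=23) = 23; EF_G = 23+8 = 31
ES_H = max(EF_B=9, EF_C=23) = 23; EF_H = 23+4 = 27
ES_I = 16; EF_I = 16+2 = 18
ES_J = max(EF_B=9, EF_E=19, EF_F=26, EF_G=31, EF_H=27, EF_I=18) = 31; EF_J = 31+12 = 43
Expected project duration μ = 43 hours. Critical path: A → C → G → J.

Variances on critical path: σ²_A=5.444, σ²_C=0.444, σ²_G=1.778, σ²_J=0.444.
Largest is σ²_A = 5.444.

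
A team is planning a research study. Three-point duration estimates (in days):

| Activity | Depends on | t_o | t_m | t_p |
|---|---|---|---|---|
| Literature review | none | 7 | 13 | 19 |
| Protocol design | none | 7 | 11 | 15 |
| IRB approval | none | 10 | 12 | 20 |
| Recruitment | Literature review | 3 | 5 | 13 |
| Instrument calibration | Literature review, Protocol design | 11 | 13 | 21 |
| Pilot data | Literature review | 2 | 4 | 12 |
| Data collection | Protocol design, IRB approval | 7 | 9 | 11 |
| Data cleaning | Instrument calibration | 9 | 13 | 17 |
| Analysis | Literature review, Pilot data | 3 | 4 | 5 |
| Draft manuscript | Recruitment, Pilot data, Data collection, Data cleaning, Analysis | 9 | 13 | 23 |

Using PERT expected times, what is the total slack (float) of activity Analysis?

te_Literature review = (7 + 4·13 + 19)/6 = 78/6 = 13
te_Protocol design = (7 + 4·11 + 15)/6 = 66/6 = 11
te_IRB approval = (10 + 4·12 + 20)/6 = 78/6 = 13
te_Recruitment = (3 + 4·5 + 13)/6 = 36/6 = 6
te_Instrument calibration = (11 + 4·13 + 21)/6 = 84/6 = 14
te_Pilot data = (2 + 4·4 + 12)/6 = 30/6 = 5
te_Data collection = (7 + 4·9 + 11)/6 = 54/6 = 9
te_Data cleaning = (9 + 4·13 + 17)/6 = 78/6 = 13
te_Analysis = (3 + 4·4 + 5)/6 = 24/6 = 4
te_Draft manuscript = (9 + 4·13 + 23)/6 = 84/6 = 14

Forward pass:
ES_Literature review = 0; EF_Literature review = 13
ES_Protocol design = 0; EF_Protocol design = 11
ES_IRB approval = 0; EF_IRB approval = 13
ES_Recruitment = 13; EF_Recruitment = 13+6 = 19
ES_Instrument calibration = max(EF_Literature review=13, EF_Protocol design=11) = 13; EF_Instrument calibration = 13+14 = 27
ES_Pilot data = 13; EF_Pilot data = 13+5 = 18
ES_Data collection = max(EF_Protocol design=11, EF_IRB approval=13) = 13; EF_Data collection = 13+9 = 22
ES_Data cleaning = 27; EF_Data cleaning = 27+13 = 40
ES_Analysis = max(EF_Literature review=13, EF_Pilot data=18) = 18; EF_Analysis = 18+4 = 22
ES_Draft manuscript = max(EF_Recruitment=19, EF_Pilot data=18, EF_Data collection=22, EF_Data cleaning=40, EF_Analysis=22) = 40; EF_Draft manuscript = 40+14 = 54
Expected project duration μ = 54 days. Critical path: Literature review → Instrument calibration → Data cleaning → Draft manuscript.

Backward pass:
LF_Draft manuscript = 54; LS_Draft manuscript = 54−14 = 40
LF_Analysis = LS_Draft manuscript = 40; LS_Analysis = 40−4 = 36
LF_Data cleaning = LS_Draft manuscript = 40; LS_Data cleaning = 40−13 = 27
LF_Data collection = LS_Draft manuscript = 40; LS_Data collection = 40−9 = 31
LF_Pilot data = min(LS_Analysis=36, LS_Draft manuscript=40) = 36; LS_Pilot data = 36−5 = 31
LF_Instrument calibration = LS_Data cleaning = 27; LS_Instrument calibration = 27−14 = 13
LF_Recruitment = LS_Draft manuscript = 40; LS_Recruitment = 40−6 = 34
LF_IRB approval = LS_Data collection = 31; LS_IRB approval = 31−13 = 18
LF_Protocol design = min(LS_Instrument calibration=13, LS_Data collection=31) = 13; LS_Protocol design = 13−11 = 2
LF_Literature review = min(LS_Recruitment=34, LS_Instrument calibration=13, LS_Pilot data=31, LS_Analysis=36) = 13; LS_Literature review = 13−13 = 0
Slack_Analysis = LS_Analysis − ES_Analysis = 36 − 18 = 18

18 days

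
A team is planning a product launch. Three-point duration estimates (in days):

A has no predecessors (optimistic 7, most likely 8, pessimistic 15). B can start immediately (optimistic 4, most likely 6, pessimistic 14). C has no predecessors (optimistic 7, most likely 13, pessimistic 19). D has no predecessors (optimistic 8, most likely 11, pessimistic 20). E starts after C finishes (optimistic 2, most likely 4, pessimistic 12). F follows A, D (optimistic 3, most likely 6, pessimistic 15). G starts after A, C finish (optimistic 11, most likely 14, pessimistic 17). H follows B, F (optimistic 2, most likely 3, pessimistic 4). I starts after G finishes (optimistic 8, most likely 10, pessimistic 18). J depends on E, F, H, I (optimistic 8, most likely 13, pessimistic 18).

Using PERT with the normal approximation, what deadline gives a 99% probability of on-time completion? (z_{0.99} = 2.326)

58.6 days

te_A = (7 + 4·8 + 15)/6 = 54/6 = 9; σ²_A = ((15−7)/6)² = 1.778
te_B = (4 + 4·6 + 14)/6 = 42/6 = 7; σ²_B = ((14−4)/6)² = 2.778
te_C = (7 + 4·13 + 19)/6 = 78/6 = 13; σ²_C = ((19−7)/6)² = 4.000
te_D = (8 + 4·11 + 20)/6 = 72/6 = 12; σ²_D = ((20−8)/6)² = 4.000
te_E = (2 + 4·4 + 12)/6 = 30/6 = 5; σ²_E = ((12−2)/6)² = 2.778
te_F = (3 + 4·6 + 15)/6 = 42/6 = 7; σ²_F = ((15−3)/6)² = 4.000
te_G = (11 + 4·14 + 17)/6 = 84/6 = 14; σ²_G = ((17−11)/6)² = 1.000
te_H = (2 + 4·3 + 4)/6 = 18/6 = 3; σ²_H = ((4−2)/6)² = 0.111
te_I = (8 + 4·10 + 18)/6 = 66/6 = 11; σ²_I = ((18−8)/6)² = 2.778
te_J = (8 + 4·13 + 18)/6 = 78/6 = 13; σ²_J = ((18−8)/6)² = 2.778

Forward pass:
ES_A = 0; EF_A = 9
ES_B = 0; EF_B = 7
ES_C = 0; EF_C = 13
ES_D = 0; EF_D = 12
ES_E = 13; EF_E = 13+5 = 18
ES_F = max(EF_A=9, EF_D=12) = 12; EF_F = 12+7 = 19
ES_G = max(EF_A=9, EF_C=13) = 13; EF_G = 13+14 = 27
ES_H = max(EF_B=7, EF_F=19) = 19; EF_H = 19+3 = 22
ES_I = 27; EF_I = 27+11 = 38
ES_J = max(EF_E=18, EF_F=19, EF_H=22, EF_I=38) = 38; EF_J = 38+13 = 51
Expected project duration μ = 51 days. Critical path: C → G → I → J.

Variance along critical path = 4.000 + 1.000 + 2.778 + 2.778 = 10.556; σ = 3.249 days.
D = μ + z·σ = 51 + 2.326·3.249 = 58.6 days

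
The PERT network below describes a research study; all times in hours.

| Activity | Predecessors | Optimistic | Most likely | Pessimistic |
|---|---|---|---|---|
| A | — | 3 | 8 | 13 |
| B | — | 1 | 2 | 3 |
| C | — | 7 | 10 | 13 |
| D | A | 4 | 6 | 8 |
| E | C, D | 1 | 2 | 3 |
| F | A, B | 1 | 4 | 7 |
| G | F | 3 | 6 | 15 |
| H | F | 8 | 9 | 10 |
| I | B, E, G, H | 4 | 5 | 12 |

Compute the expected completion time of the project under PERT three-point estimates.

27 hours

te_A = (3 + 4·8 + 13)/6 = 48/6 = 8
te_B = (1 + 4·2 + 3)/6 = 12/6 = 2
te_C = (7 + 4·10 + 13)/6 = 60/6 = 10
te_D = (4 + 4·6 + 8)/6 = 36/6 = 6
te_E = (1 + 4·2 + 3)/6 = 12/6 = 2
te_F = (1 + 4·4 + 7)/6 = 24/6 = 4
te_G = (3 + 4·6 + 15)/6 = 42/6 = 7
te_H = (8 + 4·9 + 10)/6 = 54/6 = 9
te_I = (4 + 4·5 + 12)/6 = 36/6 = 6

Forward pass:
ES_A = 0; EF_A = 8
ES_B = 0; EF_B = 2
ES_C = 0; EF_C = 10
ES_D = 8; EF_D = 8+6 = 14
ES_E = max(EF_C=10, EF_D=14) = 14; EF_E = 14+2 = 16
ES_F = max(EF_A=8, EF_B=2) = 8; EF_F = 8+4 = 12
ES_G = 12; EF_G = 12+7 = 19
ES_H = 12; EF_H = 12+9 = 21
ES_I = max(EF_B=2, EF_E=16, EF_G=19, EF_H=21) = 21; EF_I = 21+6 = 27
Expected project duration μ = 27 hours. Critical path: A → F → H → I.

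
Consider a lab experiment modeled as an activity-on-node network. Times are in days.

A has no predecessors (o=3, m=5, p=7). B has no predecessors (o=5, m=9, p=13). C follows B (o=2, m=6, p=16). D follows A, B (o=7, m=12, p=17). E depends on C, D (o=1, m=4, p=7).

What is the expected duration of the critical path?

25 days

te_A = (3 + 4·5 + 7)/6 = 30/6 = 5
te_B = (5 + 4·9 + 13)/6 = 54/6 = 9
te_C = (2 + 4·6 + 16)/6 = 42/6 = 7
te_D = (7 + 4·12 + 17)/6 = 72/6 = 12
te_E = (1 + 4·4 + 7)/6 = 24/6 = 4

Forward pass:
ES_A = 0; EF_A = 5
ES_B = 0; EF_B = 9
ES_C = 9; EF_C = 9+7 = 16
ES_D = max(EF_A=5, EF_B=9) = 9; EF_D = 9+12 = 21
ES_E = max(EF_C=16, EF_D=21) = 21; EF_E = 21+4 = 25
Expected project duration μ = 25 days. Critical path: B → D → E.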